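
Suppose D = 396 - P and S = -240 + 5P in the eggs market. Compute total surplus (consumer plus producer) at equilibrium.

Total surplus = 50460

Equilibrium: 396 - P = -240 + 5P gives P* = 106, Q* = 290.
Demand choke price: P = 396; supply starts at P = 48.
CS = ½(396 − 106)(290) = 42050; PS = ½(106 − 48)(290) = 8410.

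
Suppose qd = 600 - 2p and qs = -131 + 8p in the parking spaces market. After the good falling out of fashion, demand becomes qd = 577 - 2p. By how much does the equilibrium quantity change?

Δq = -18.4

Original equilibrium: p* = 73.1, q* = 453.8.
New equilibrium: 577 - 2p = -131 + 8p, so 708 = 10p and p' = 70.8; q' = 577 − 2(70.8) = 435.4.
Change in quantity: 435.4 − 453.8 = -18.4.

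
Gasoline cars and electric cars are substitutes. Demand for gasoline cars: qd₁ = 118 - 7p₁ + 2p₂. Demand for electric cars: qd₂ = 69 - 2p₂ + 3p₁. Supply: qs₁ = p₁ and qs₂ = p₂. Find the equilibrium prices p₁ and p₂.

p₁ = 82/3, p₂ = 151/3

Market 1: 118 - 7p₁ + 2p₂ = p₁ → 8p₁ - 2p₂ = 118.
Market 2: 3p₂ - 3p₁ = 69.
Eliminating p₂: 3×(1) + 2×(2) gives 18p₁ = 492, so p₁ = 82/3.
Back-substitute into (2): p₂ = (69 + 3×82/3) / 3 = 151/3.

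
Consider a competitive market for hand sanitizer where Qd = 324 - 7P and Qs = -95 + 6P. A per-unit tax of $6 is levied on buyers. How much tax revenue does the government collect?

Pre-tax equilibrium: P* = 419/13, Q* = 1279/13.
Tax on buyers shifts demand to Qd = 324 − 7(P + 6) = 282 - 7P.
282 - 7P = -95 + 6P gives seller price Ps = 29; buyers pay Pb = 29 + 6 = 35.
New quantity: Q = 324 − 7(35) = 79.
Revenue = 6 × 79 = 474.

Tax revenue = 474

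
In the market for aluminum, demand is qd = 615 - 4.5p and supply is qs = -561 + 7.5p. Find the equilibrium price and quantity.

Set qd = qs: 615 - 4.5p = -561 + 7.5p.
1176 = 12p, so p* = 98.
q* = 615 − 4.5(98) = 174.

p* = 98, q* = 174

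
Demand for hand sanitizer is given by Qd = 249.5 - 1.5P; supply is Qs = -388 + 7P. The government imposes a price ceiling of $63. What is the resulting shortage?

Shortage = 102

Equilibrium price would be P* = 75, so the ceiling at 63 binds.
At P = 63: Qd = 249.5 − 1.5(63) = 155, Qs = -388 + 7(63) = 53.
Shortage = 155 − 53 = 102.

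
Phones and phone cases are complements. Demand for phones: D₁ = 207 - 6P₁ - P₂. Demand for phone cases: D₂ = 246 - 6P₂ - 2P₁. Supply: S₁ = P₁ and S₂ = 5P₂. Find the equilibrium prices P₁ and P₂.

Market 1: 207 - 6P₁ - P₂ = P₁ → 7P₁ + P₂ = 207.
Market 2: 11P₂ + 2P₁ = 246.
Eliminating P₂: 11×(1) − 1×(2) gives 75P₁ = 2031, so P₁ = 27.08.
Back-substitute into (2): P₂ = (246 − 2×27.08) / 11 = 17.44.

P₁ = 27.08, P₂ = 17.44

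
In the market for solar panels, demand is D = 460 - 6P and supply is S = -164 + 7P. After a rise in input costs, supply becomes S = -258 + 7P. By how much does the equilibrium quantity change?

ΔQ = -564/13

Original equilibrium: P* = 48, Q* = 172.
New equilibrium: 460 - 6P = -258 + 7P, so 718 = 13P and P' = 718/13; Q' = 460 − 6(718/13) = 1672/13.
Change in quantity: 1672/13 − 172 = -564/13.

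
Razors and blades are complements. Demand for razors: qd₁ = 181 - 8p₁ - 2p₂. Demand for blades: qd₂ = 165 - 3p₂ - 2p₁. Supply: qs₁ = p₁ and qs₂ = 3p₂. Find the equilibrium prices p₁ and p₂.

p₁ = 15.12, p₂ = 22.46

Market 1: 181 - 8p₁ - 2p₂ = p₁ → 9p₁ + 2p₂ = 181.
Market 2: 6p₂ + 2p₁ = 165.
Eliminating p₂: 6×(1) − 2×(2) gives 50p₁ = 756, so p₁ = 15.12.
Back-substitute into (2): p₂ = (165 − 2×15.12) / 6 = 22.46.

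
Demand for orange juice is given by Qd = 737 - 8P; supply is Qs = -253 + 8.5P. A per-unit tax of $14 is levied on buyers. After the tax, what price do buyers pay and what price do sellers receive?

Buyers pay 2218/33, sellers receive 1756/33

Pre-tax equilibrium: P* = 60, Q* = 257.
Tax on buyers shifts demand to Qd = 737 − 8(P + 14) = 625 - 8P.
625 - 8P = -253 + 8.5P gives seller price Ps = 1756/33; buyers pay Pb = 1756/33 + 14 = 2218/33.
New quantity: Q = 737 − 8(2218/33) = 6577/33.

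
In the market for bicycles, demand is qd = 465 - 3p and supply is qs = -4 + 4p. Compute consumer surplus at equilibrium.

Consumer surplus = 11616

Equilibrium: 465 - 3p = -4 + 4p gives p* = 67, q* = 264.
Demand choke price (qd = 0): p = 155.
CS = ½(155 − 67)(264) = 11616.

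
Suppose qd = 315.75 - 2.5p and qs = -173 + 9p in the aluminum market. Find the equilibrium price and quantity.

p* = 42.5, q* = 209.5

Set qd = qs: 315.75 - 2.5p = -173 + 9p.
488.75 = 11.5p, so p* = 42.5.
q* = 315.75 − 2.5(42.5) = 209.5.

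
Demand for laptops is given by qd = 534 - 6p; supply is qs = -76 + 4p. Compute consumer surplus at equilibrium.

Consumer surplus = 2352

Equilibrium: 534 - 6p = -76 + 4p gives p* = 61, q* = 168.
Demand choke price (qd = 0): p = 89.
CS = ½(89 − 61)(168) = 2352.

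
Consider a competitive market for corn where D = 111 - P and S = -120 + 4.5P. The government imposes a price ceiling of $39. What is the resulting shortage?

Shortage = 16.5

Equilibrium price would be P* = 42, so the ceiling at 39 binds.
At P = 39: D = 111 − 1(39) = 72, S = -120 + 4.5(39) = 55.5.
Shortage = 72 − 55.5 = 16.5.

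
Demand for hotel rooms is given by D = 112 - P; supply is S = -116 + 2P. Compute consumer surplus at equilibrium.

Consumer surplus = 648

Equilibrium: 112 - P = -116 + 2P gives P* = 76, Q* = 36.
Demand choke price (D = 0): P = 112.
CS = ½(112 − 76)(36) = 648.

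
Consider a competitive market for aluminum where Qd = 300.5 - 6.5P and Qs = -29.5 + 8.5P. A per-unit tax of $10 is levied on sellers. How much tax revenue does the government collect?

Tax revenue = 3620/3

Pre-tax equilibrium: P* = 22, Q* = 157.5.
Tax on sellers shifts supply to Qs = -29.5 + 8.5(P − 10) = -114.5 + 8.5P.
300.5 - 6.5P = -114.5 + 8.5P gives buyer price Pb = 83/3; sellers receive Ps = 83/3 − 10 = 53/3.
New quantity: Q = 300.5 − 6.5(83/3) = 362/3.
Revenue = 10 × 362/3 = 3620/3.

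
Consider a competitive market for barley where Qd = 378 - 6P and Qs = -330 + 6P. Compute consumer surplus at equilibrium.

Equilibrium: 378 - 6P = -330 + 6P gives P* = 59, Q* = 24.
Demand choke price (Qd = 0): P = 63.
CS = ½(63 − 59)(24) = 48.

Consumer surplus = 48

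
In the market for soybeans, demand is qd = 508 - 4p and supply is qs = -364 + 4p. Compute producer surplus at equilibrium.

Equilibrium: 508 - 4p = -364 + 4p gives p* = 109, q* = 72.
Supply starts at p = 91 (where qs = 0).
PS = ½(109 − 91)(72) = 648.

Producer surplus = 648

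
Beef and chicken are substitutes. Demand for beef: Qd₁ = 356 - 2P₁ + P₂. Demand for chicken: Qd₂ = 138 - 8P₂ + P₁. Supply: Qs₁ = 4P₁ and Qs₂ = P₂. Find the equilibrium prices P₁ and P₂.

Market 1: 356 - 2P₁ + P₂ = 4P₁ → 6P₁ - P₂ = 356.
Market 2: 9P₂ - P₁ = 138.
Eliminating P₂: 9×(1) + 1×(2) gives 53P₁ = 3342, so P₁ = 3342/53.
Back-substitute into (2): P₂ = (138 + 1×3342/53) / 9 = 1184/53.

P₁ = 3342/53, P₂ = 1184/53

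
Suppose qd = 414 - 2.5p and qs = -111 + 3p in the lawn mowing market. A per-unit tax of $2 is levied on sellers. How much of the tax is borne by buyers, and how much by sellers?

Pre-tax equilibrium: p* = 1050/11, q* = 1929/11.
Tax on sellers shifts supply to qs = -111 + 3(p − 2) = -117 + 3p.
414 - 2.5p = -117 + 3p gives buyer price pb = 1062/11; sellers receive ps = 1062/11 − 2 = 1040/11.
New quantity: q = 414 − 2.5(1062/11) = 1899/11.
Buyer burden = 1062/11 − 1050/11 = 12/11; seller burden = 1050/11 − 1040/11 = 10/11.

Buyers bear 12/11, sellers bear 10/11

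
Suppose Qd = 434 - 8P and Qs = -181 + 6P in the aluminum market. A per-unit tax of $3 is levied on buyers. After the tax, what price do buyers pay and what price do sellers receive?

Buyers pay 633/14, sellers receive 591/14

Pre-tax equilibrium: P* = 615/14, Q* = 578/7.
Tax on buyers shifts demand to Qd = 434 − 8(P + 3) = 410 - 8P.
410 - 8P = -181 + 6P gives seller price Ps = 591/14; buyers pay Pb = 591/14 + 3 = 633/14.
New quantity: Q = 434 − 8(633/14) = 506/7.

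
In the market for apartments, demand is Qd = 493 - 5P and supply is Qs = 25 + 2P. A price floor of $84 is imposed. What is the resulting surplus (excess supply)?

Equilibrium price would be P* = 468/7, so the floor at 84 binds.
At P = 84: Qd = 73, Qs = 193.
Surplus = 193 − 73 = 120.

Surplus = 120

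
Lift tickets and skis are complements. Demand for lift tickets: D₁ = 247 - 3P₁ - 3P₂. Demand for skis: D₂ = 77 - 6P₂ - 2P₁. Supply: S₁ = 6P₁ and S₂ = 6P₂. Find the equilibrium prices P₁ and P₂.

Market 1: 247 - 3P₁ - 3P₂ = 6P₁ → 9P₁ + 3P₂ = 247.
Market 2: 12P₂ + 2P₁ = 77.
Eliminating P₂: 12×(1) − 3×(2) gives 102P₁ = 2733, so P₁ = 911/34.
Back-substitute into (2): P₂ = (77 − 2×911/34) / 12 = 199/102.

P₁ = 911/34, P₂ = 199/102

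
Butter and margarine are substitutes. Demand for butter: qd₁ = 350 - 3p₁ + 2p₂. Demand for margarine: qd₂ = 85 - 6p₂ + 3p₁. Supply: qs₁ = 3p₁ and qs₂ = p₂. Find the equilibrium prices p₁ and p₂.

p₁ = 655/9, p₂ = 130/3

Market 1: 350 - 3p₁ + 2p₂ = 3p₁ → 6p₁ - 2p₂ = 350.
Market 2: 7p₂ - 3p₁ = 85.
Eliminating p₂: 7×(1) + 2×(2) gives 36p₁ = 2620, so p₁ = 655/9.
Back-substitute into (2): p₂ = (85 + 3×655/9) / 7 = 130/3.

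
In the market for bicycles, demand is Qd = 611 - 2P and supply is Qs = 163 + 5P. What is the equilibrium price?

Set Qd = Qs: 611 - 2P = 163 + 5P.
448 = 7P, so P* = 64.
Q* = 611 − 2(64) = 483.

P* = 64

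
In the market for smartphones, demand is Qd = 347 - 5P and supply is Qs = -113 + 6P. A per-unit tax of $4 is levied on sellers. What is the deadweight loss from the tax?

Deadweight loss = 240/11

Pre-tax equilibrium: P* = 460/11, Q* = 1517/11.
Tax on sellers shifts supply to Qs = -113 + 6(P − 4) = -137 + 6P.
347 - 5P = -137 + 6P gives buyer price Pb = 44; sellers receive Ps = 44 − 4 = 40.
New quantity: Q = 347 − 5(44) = 127.
DWL = ½ × 4 × (1517/11 − 127) = 240/11.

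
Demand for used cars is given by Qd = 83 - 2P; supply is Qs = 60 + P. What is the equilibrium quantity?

Q* = 203/3

Set Qd = Qs: 83 - 2P = 60 + P.
23 = 3P, so P* = 23/3.
Q* = 83 − 2(23/3) = 203/3.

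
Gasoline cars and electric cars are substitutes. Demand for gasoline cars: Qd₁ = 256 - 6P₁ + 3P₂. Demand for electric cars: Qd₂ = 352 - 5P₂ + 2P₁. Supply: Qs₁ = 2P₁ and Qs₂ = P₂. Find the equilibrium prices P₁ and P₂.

Market 1: 256 - 6P₁ + 3P₂ = 2P₁ → 8P₁ - 3P₂ = 256.
Market 2: 6P₂ - 2P₁ = 352.
Eliminating P₂: 6×(1) + 3×(2) gives 42P₁ = 2592, so P₁ = 432/7.
Back-substitute into (2): P₂ = (352 + 2×432/7) / 6 = 1664/21.

P₁ = 432/7, P₂ = 1664/21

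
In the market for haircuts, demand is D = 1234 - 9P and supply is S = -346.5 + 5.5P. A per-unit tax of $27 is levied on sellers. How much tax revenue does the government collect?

Tax revenue = 125928/29

Pre-tax equilibrium: P* = 109, Q* = 253.
Tax on sellers shifts supply to S = -346.5 + 5.5(P − 27) = -495 + 5.5P.
1234 - 9P = -495 + 5.5P gives buyer price Pb = 3458/29; sellers receive Ps = 3458/29 − 27 = 2675/29.
New quantity: Q = 1234 − 9(3458/29) = 4664/29.
Revenue = 27 × 4664/29 = 125928/29.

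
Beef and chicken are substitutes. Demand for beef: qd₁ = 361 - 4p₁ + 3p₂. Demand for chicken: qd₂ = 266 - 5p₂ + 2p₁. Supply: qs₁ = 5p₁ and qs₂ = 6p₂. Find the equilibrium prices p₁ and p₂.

Market 1: 361 - 4p₁ + 3p₂ = 5p₁ → 9p₁ - 3p₂ = 361.
Market 2: 11p₂ - 2p₁ = 266.
Eliminating p₂: 11×(1) + 3×(2) gives 93p₁ = 4769, so p₁ = 4769/93.
Back-substitute into (2): p₂ = (266 + 2×4769/93) / 11 = 3116/93.

p₁ = 4769/93, p₂ = 3116/93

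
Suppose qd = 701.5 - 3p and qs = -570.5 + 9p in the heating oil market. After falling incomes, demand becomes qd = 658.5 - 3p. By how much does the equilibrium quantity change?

Original equilibrium: p* = 106, q* = 383.5.
New equilibrium: 658.5 - 3p = -570.5 + 9p, so 1229 = 12p and p' = 1229/12; q' = 658.5 − 3(1229/12) = 351.25.
Change in quantity: 351.25 − 383.5 = -32.25.

Δq = -32.25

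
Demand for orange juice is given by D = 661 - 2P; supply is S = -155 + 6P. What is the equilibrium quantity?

Set D = S: 661 - 2P = -155 + 6P.
816 = 8P, so P* = 102.
Q* = 661 − 2(102) = 457.

Q* = 457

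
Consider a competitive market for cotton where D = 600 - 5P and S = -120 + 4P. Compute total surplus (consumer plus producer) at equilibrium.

Total surplus = 9000

Equilibrium: 600 - 5P = -120 + 4P gives P* = 80, Q* = 200.
Demand choke price: P = 120; supply starts at P = 30.
CS = ½(120 − 80)(200) = 4000; PS = ½(80 − 30)(200) = 5000.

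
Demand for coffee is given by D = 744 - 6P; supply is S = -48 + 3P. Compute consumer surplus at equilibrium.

Equilibrium: 744 - 6P = -48 + 3P gives P* = 88, Q* = 216.
Demand choke price (D = 0): P = 124.
CS = ½(124 − 88)(216) = 3888.

Consumer surplus = 3888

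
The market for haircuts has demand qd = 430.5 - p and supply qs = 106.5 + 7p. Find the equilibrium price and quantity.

p* = 40.5, q* = 390

Set qd = qs: 430.5 - p = 106.5 + 7p.
324 = 8p, so p* = 40.5.
q* = 430.5 − 1(40.5) = 390.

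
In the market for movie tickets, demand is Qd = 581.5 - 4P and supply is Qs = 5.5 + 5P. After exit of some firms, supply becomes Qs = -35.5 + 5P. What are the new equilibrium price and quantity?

P' = 617/9, Q' = 5531/18

Original equilibrium: P* = 64, Q* = 325.5.
New equilibrium: 581.5 - 4P = -35.5 + 5P, so 617 = 9P and P' = 617/9; Q' = 581.5 − 4(617/9) = 5531/18.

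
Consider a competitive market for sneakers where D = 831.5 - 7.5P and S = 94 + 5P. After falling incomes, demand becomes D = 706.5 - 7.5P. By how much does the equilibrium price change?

Original equilibrium: P* = 59, Q* = 389.
New equilibrium: 706.5 - 7.5P = 94 + 5P, so 612.5 = 12.5P and P' = 49; Q' = 706.5 − 7.5(49) = 339.
Change in price: 49 − 59 = -10.

ΔP = -10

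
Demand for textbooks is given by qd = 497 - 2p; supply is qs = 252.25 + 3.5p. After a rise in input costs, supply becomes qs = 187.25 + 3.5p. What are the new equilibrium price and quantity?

p' = 1239/22, q' = 4228/11

Original equilibrium: p* = 44.5, q* = 408.
New equilibrium: 497 - 2p = 187.25 + 3.5p, so 309.75 = 5.5p and p' = 1239/22; q' = 497 − 2(1239/22) = 4228/11.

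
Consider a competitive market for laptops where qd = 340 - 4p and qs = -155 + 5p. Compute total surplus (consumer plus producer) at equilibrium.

Total surplus = 3240

Equilibrium: 340 - 4p = -155 + 5p gives p* = 55, q* = 120.
Demand choke price: p = 85; supply starts at p = 31.
CS = ½(85 − 55)(120) = 1800; PS = ½(55 − 31)(120) = 1440.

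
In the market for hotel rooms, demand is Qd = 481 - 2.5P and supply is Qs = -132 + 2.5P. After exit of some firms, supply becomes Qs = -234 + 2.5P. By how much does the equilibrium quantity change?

ΔQ = -51

Original equilibrium: P* = 122.6, Q* = 174.5.
New equilibrium: 481 - 2.5P = -234 + 2.5P, so 715 = 5P and P' = 143; Q' = 481 − 2.5(143) = 123.5.
Change in quantity: 123.5 − 174.5 = -51.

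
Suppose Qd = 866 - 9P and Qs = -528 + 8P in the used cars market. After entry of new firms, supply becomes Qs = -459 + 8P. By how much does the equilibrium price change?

Original equilibrium: P* = 82, Q* = 128.
New equilibrium: 866 - 9P = -459 + 8P, so 1325 = 17P and P' = 1325/17; Q' = 866 − 9(1325/17) = 2797/17.
Change in price: 1325/17 − 82 = -69/17.

ΔP = -69/17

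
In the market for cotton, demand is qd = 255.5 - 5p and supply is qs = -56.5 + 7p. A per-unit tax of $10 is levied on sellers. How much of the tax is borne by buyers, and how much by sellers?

Pre-tax equilibrium: p* = 26, q* = 125.5.
Tax on sellers shifts supply to qs = -56.5 + 7(p − 10) = -126.5 + 7p.
255.5 - 5p = -126.5 + 7p gives buyer price pb = 191/6; sellers receive ps = 191/6 − 10 = 131/6.
New quantity: q = 255.5 − 5(191/6) = 289/3.
Buyer burden = 191/6 − 26 = 35/6; seller burden = 26 − 131/6 = 25/6.

Buyers bear 35/6, sellers bear 25/6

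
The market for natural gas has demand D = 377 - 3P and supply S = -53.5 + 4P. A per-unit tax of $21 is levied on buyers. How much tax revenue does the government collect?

Pre-tax equilibrium: P* = 61.5, Q* = 192.5.
Tax on buyers shifts demand to D = 377 − 3(P + 21) = 314 - 3P.
314 - 3P = -53.5 + 4P gives seller price Ps = 52.5; buyers pay Pb = 52.5 + 21 = 73.5.
New quantity: Q = 377 − 3(73.5) = 156.5.
Revenue = 21 × 156.5 = 3286.5.

Tax revenue = 3286.5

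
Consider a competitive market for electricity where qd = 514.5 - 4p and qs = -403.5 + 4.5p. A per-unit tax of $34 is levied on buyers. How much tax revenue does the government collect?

Tax revenue = 357

Pre-tax equilibrium: p* = 108, q* = 82.5.
Tax on buyers shifts demand to qd = 514.5 − 4(p + 34) = 378.5 - 4p.
378.5 - 4p = -403.5 + 4.5p gives seller price ps = 92; buyers pay pb = 92 + 34 = 126.
New quantity: q = 514.5 − 4(126) = 10.5.
Revenue = 34 × 10.5 = 357.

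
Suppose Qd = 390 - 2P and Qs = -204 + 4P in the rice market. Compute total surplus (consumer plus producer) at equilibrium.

Equilibrium: 390 - 2P = -204 + 4P gives P* = 99, Q* = 192.
Demand choke price: P = 195; supply starts at P = 51.
CS = ½(195 − 99)(192) = 9216; PS = ½(99 − 51)(192) = 4608.

Total surplus = 13824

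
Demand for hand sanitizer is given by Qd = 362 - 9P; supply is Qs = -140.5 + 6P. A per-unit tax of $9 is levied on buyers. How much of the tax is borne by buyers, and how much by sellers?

Buyers bear $3.6, sellers bear $5.4

Pre-tax equilibrium: P* = 33.5, Q* = 60.5.
Tax on buyers shifts demand to Qd = 362 − 9(P + 9) = 281 - 9P.
281 - 9P = -140.5 + 6P gives seller price Ps = 28.1; buyers pay Pb = 28.1 + 9 = 37.1.
New quantity: Q = 362 − 9(37.1) = 28.1.
Buyer burden = 37.1 − 33.5 = 3.6; seller burden = 33.5 − 28.1 = 5.4.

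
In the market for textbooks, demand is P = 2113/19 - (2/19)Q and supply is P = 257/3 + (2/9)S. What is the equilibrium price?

Set the two price expressions equal: 2113/19 - (2/19)Q = 257/3 + (2/9)Q.
1456/57 = (56/171)Q, so Q* = 78.
P* = 2113/19 − (2/19)(78) = 103.

P* = 103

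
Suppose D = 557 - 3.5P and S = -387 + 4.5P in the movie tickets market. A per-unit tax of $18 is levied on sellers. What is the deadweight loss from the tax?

Pre-tax equilibrium: P* = 118, Q* = 144.
Tax on sellers shifts supply to S = -387 + 4.5(P − 18) = -468 + 4.5P.
557 - 3.5P = -468 + 4.5P gives buyer price Pb = 128.125; sellers receive Ps = 128.125 − 18 = 110.125.
New quantity: Q = 557 − 3.5(128.125) = 108.5625.
DWL = ½ × 18 × (144 − 108.5625) = 318.9375.

Deadweight loss = 318.9375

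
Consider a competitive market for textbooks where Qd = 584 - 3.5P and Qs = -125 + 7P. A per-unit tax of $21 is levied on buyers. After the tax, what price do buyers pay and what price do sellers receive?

Buyers pay 1712/21, sellers receive 1271/21

Pre-tax equilibrium: P* = 1418/21, Q* = 1043/3.
Tax on buyers shifts demand to Qd = 584 − 3.5(P + 21) = 510.5 - 3.5P.
510.5 - 3.5P = -125 + 7P gives seller price Ps = 1271/21; buyers pay Pb = 1271/21 + 21 = 1712/21.
New quantity: Q = 584 − 3.5(1712/21) = 896/3.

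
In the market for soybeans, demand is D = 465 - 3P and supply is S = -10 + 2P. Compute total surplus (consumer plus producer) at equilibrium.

Equilibrium: 465 - 3P = -10 + 2P gives P* = 95, Q* = 180.
Demand choke price: P = 155; supply starts at P = 5.
CS = ½(155 − 95)(180) = 5400; PS = ½(95 − 5)(180) = 8100.

Total surplus = 13500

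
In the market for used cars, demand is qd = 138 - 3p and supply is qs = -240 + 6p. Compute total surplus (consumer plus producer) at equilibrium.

Total surplus = 36

Equilibrium: 138 - 3p = -240 + 6p gives p* = 42, q* = 12.
Demand choke price: p = 46; supply starts at p = 40.
CS = ½(46 − 42)(12) = 24; PS = ½(42 − 40)(12) = 12.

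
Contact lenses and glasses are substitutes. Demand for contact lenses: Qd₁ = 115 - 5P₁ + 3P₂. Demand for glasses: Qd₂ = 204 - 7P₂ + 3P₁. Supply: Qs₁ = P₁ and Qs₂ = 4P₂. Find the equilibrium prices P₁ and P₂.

Market 1: 115 - 5P₁ + 3P₂ = P₁ → 6P₁ - 3P₂ = 115.
Market 2: 11P₂ - 3P₁ = 204.
Eliminating P₂: 11×(1) + 3×(2) gives 57P₁ = 1877, so P₁ = 1877/57.
Back-substitute into (2): P₂ = (204 + 3×1877/57) / 11 = 523/19.

P₁ = 1877/57, P₂ = 523/19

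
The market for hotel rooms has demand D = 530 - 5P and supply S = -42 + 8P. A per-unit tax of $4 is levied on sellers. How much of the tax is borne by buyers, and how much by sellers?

Buyers bear 32/13, sellers bear 20/13

Pre-tax equilibrium: P* = 44, Q* = 310.
Tax on sellers shifts supply to S = -42 + 8(P − 4) = -74 + 8P.
530 - 5P = -74 + 8P gives buyer price Pb = 604/13; sellers receive Ps = 604/13 − 4 = 552/13.
New quantity: Q = 530 − 5(604/13) = 3870/13.
Buyer burden = 604/13 − 44 = 32/13; seller burden = 44 − 552/13 = 20/13.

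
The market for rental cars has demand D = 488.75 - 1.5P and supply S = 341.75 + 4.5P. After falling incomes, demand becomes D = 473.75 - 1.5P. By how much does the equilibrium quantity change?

ΔQ = -11.25

Original equilibrium: P* = 24.5, Q* = 452.
New equilibrium: 473.75 - 1.5P = 341.75 + 4.5P, so 132 = 6P and P' = 22; Q' = 473.75 − 1.5(22) = 440.75.
Change in quantity: 440.75 − 452 = -11.25.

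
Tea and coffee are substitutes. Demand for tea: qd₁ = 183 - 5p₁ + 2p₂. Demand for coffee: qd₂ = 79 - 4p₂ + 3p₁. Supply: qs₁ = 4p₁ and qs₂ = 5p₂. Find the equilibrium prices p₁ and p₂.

Market 1: 183 - 5p₁ + 2p₂ = 4p₁ → 9p₁ - 2p₂ = 183.
Market 2: 9p₂ - 3p₁ = 79.
Eliminating p₂: 9×(1) + 2×(2) gives 75p₁ = 1805, so p₁ = 361/15.
Back-substitute into (2): p₂ = (79 + 3×361/15) / 9 = 16.8.

p₁ = 361/15, p₂ = 16.8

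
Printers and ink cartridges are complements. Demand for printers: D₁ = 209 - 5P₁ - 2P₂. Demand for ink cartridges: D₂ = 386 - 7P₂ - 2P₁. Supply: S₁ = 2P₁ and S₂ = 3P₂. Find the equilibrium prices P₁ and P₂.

P₁ = 659/33, P₂ = 1142/33

Market 1: 209 - 5P₁ - 2P₂ = 2P₁ → 7P₁ + 2P₂ = 209.
Market 2: 10P₂ + 2P₁ = 386.
Eliminating P₂: 10×(1) − 2×(2) gives 66P₁ = 1318, so P₁ = 659/33.
Back-substitute into (2): P₂ = (386 − 2×659/33) / 10 = 1142/33.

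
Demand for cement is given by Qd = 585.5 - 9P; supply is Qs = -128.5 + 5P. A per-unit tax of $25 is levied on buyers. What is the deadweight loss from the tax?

Pre-tax equilibrium: P* = 51, Q* = 126.5.
Tax on buyers shifts demand to Qd = 585.5 − 9(P + 25) = 360.5 - 9P.
360.5 - 9P = -128.5 + 5P gives seller price Ps = 489/14; buyers pay Pb = 489/14 + 25 = 839/14.
New quantity: Q = 585.5 − 9(839/14) = 323/7.
DWL = ½ × 25 × (126.5 − 323/7) = 28125/28.

Deadweight loss = 28125/28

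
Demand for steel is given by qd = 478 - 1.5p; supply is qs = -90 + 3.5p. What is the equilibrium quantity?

q* = 307.6

Set qd = qs: 478 - 1.5p = -90 + 3.5p.
568 = 5p, so p* = 113.6.
q* = 478 − 1.5(113.6) = 307.6.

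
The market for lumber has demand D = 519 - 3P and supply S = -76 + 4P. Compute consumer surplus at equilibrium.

Equilibrium: 519 - 3P = -76 + 4P gives P* = 85, Q* = 264.
Demand choke price (D = 0): P = 173.
CS = ½(173 − 85)(264) = 11616.

Consumer surplus = 11616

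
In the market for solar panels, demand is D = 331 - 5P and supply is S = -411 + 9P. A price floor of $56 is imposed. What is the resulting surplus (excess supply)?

Equilibrium price would be P* = 53, so the floor at 56 binds.
At P = 56: D = 51, S = 93.
Surplus = 93 − 51 = 42.

Surplus = 42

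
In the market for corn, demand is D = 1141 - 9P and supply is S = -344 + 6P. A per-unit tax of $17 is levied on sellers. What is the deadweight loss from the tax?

Deadweight loss = 520.2

Pre-tax equilibrium: P* = 99, Q* = 250.
Tax on sellers shifts supply to S = -344 + 6(P − 17) = -446 + 6P.
1141 - 9P = -446 + 6P gives buyer price Pb = 105.8; sellers receive Ps = 105.8 − 17 = 88.8.
New quantity: Q = 1141 − 9(105.8) = 188.8.
DWL = ½ × 17 × (250 − 188.8) = 520.2.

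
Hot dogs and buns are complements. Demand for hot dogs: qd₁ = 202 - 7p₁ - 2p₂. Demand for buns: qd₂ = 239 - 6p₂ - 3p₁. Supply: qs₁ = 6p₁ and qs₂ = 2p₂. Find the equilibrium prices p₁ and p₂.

Market 1: 202 - 7p₁ - 2p₂ = 6p₁ → 13p₁ + 2p₂ = 202.
Market 2: 8p₂ + 3p₁ = 239.
Eliminating p₂: 8×(1) − 2×(2) gives 98p₁ = 1138, so p₁ = 569/49.
Back-substitute into (2): p₂ = (239 − 3×569/49) / 8 = 2501/98.

p₁ = 569/49, p₂ = 2501/98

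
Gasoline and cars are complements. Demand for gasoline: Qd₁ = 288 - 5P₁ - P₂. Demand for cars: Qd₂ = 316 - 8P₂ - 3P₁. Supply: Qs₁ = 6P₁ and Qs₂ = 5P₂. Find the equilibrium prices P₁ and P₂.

Market 1: 288 - 5P₁ - P₂ = 6P₁ → 11P₁ + P₂ = 288.
Market 2: 13P₂ + 3P₁ = 316.
Eliminating P₂: 13×(1) − 1×(2) gives 140P₁ = 3428, so P₁ = 857/35.
Back-substitute into (2): P₂ = (316 − 3×857/35) / 13 = 653/35.

P₁ = 857/35, P₂ = 653/35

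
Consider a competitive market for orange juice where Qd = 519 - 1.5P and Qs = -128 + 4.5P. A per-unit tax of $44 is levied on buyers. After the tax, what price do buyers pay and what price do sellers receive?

Pre-tax equilibrium: P* = 647/6, Q* = 357.25.
Tax on buyers shifts demand to Qd = 519 − 1.5(P + 44) = 453 - 1.5P.
453 - 1.5P = -128 + 4.5P gives seller price Ps = 581/6; buyers pay Pb = 581/6 + 44 = 845/6.
New quantity: Q = 519 − 1.5(845/6) = 307.75.

Buyers pay 845/6, sellers receive 581/6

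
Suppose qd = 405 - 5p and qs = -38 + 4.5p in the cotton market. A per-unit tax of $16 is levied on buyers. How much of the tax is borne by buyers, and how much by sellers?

Buyers bear 144/19, sellers bear 160/19

Pre-tax equilibrium: p* = 886/19, q* = 3265/19.
Tax on buyers shifts demand to qd = 405 − 5(p + 16) = 325 - 5p.
325 - 5p = -38 + 4.5p gives seller price ps = 726/19; buyers pay pb = 726/19 + 16 = 1030/19.
New quantity: q = 405 − 5(1030/19) = 2545/19.
Buyer burden = 1030/19 − 886/19 = 144/19; seller burden = 886/19 − 726/19 = 160/19.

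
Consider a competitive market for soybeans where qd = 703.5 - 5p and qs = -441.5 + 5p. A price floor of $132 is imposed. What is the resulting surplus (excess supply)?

Surplus = 175

Equilibrium price would be p* = 114.5, so the floor at 132 binds.
At p = 132: qd = 43.5, qs = 218.5.
Surplus = 218.5 − 43.5 = 175.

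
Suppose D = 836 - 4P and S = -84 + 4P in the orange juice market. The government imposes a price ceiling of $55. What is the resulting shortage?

Shortage = 480

Equilibrium price would be P* = 115, so the ceiling at 55 binds.
At P = 55: D = 836 − 4(55) = 616, S = -84 + 4(55) = 136.
Shortage = 616 − 136 = 480.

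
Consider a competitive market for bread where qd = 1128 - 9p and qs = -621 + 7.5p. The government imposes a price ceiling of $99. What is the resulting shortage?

Equilibrium price would be p* = 106, so the ceiling at 99 binds.
At p = 99: qd = 1128 − 9(99) = 237, qs = -621 + 7.5(99) = 121.5.
Shortage = 237 − 121.5 = 115.5.

Shortage = 115.5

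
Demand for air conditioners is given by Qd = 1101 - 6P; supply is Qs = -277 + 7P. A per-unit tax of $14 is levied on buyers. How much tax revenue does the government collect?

Tax revenue = 76398/13

Pre-tax equilibrium: P* = 106, Q* = 465.
Tax on buyers shifts demand to Qd = 1101 − 6(P + 14) = 1017 - 6P.
1017 - 6P = -277 + 7P gives seller price Ps = 1294/13; buyers pay Pb = 1294/13 + 14 = 1476/13.
New quantity: Q = 1101 − 6(1476/13) = 5457/13.
Revenue = 14 × 5457/13 = 76398/13.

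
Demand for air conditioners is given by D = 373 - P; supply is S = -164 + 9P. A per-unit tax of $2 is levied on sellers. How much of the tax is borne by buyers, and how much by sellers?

Pre-tax equilibrium: P* = 53.7, Q* = 319.3.
Tax on sellers shifts supply to S = -164 + 9(P − 2) = -182 + 9P.
373 - P = -182 + 9P gives buyer price Pb = 55.5; sellers receive Ps = 55.5 − 2 = 53.5.
New quantity: Q = 373 − 1(55.5) = 317.5.
Buyer burden = 55.5 − 53.7 = 1.8; seller burden = 53.7 − 53.5 = 0.2.

Buyers bear $1.8, sellers bear $0.2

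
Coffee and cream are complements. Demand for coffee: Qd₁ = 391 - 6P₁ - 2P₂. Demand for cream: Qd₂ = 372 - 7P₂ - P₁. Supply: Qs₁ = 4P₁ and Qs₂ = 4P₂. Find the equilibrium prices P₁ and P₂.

P₁ = 3557/108, P₂ = 3329/108

Market 1: 391 - 6P₁ - 2P₂ = 4P₁ → 10P₁ + 2P₂ = 391.
Market 2: 11P₂ + P₁ = 372.
Eliminating P₂: 11×(1) − 2×(2) gives 108P₁ = 3557, so P₁ = 3557/108.
Back-substitute into (2): P₂ = (372 − 1×3557/108) / 11 = 3329/108.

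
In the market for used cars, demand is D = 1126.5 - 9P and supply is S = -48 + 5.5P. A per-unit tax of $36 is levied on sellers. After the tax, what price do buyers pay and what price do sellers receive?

Pre-tax equilibrium: P* = 81, Q* = 397.5.
Tax on sellers shifts supply to S = -48 + 5.5(P − 36) = -246 + 5.5P.
1126.5 - 9P = -246 + 5.5P gives buyer price Pb = 2745/29; sellers receive Ps = 2745/29 − 36 = 1701/29.
New quantity: Q = 1126.5 − 9(2745/29) = 15927/58.

Buyers pay 2745/29, sellers receive 1701/29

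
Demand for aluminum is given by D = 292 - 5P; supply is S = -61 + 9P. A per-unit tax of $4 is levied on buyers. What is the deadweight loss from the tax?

Deadweight loss = 180/7

Pre-tax equilibrium: P* = 353/14, Q* = 2323/14.
Tax on buyers shifts demand to D = 292 − 5(P + 4) = 272 - 5P.
272 - 5P = -61 + 9P gives seller price Ps = 333/14; buyers pay Pb = 333/14 + 4 = 389/14.
New quantity: Q = 292 − 5(389/14) = 2143/14.
DWL = ½ × 4 × (2323/14 − 2143/14) = 180/7.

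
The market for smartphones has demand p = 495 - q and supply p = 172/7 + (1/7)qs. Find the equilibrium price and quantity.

Set the two price expressions equal: 495 - q = 172/7 + (1/7)q.
3293/7 = (8/7)q, so q* = 411.625.
p* = 495 − (1)(411.625) = 83.375.

p* = 83.375, q* = 411.625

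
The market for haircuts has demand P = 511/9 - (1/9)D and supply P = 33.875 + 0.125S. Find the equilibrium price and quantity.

P* = 46, Q* = 97

Set the two price expressions equal: 511/9 - (1/9)Q = 33.875 + 0.125Q.
1649/72 = (17/72)Q, so Q* = 97.
P* = 511/9 − (1/9)(97) = 46.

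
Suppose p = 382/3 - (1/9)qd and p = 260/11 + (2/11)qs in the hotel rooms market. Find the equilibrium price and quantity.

p* = 88, q* = 354

Set the two price expressions equal: 382/3 - (1/9)q = 260/11 + (2/11)q.
3422/33 = (29/99)q, so q* = 354.
p* = 382/3 − (1/9)(354) = 88.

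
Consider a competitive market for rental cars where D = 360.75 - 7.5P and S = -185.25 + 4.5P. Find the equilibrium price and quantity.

Set D = S: 360.75 - 7.5P = -185.25 + 4.5P.
546 = 12P, so P* = 45.5.
Q* = 360.75 − 7.5(45.5) = 19.5.

P* = 45.5, Q* = 19.5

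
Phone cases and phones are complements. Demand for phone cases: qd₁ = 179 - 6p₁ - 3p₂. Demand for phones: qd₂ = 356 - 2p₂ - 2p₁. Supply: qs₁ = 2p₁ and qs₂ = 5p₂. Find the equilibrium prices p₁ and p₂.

p₁ = 3.7, p₂ = 49.8

Market 1: 179 - 6p₁ - 3p₂ = 2p₁ → 8p₁ + 3p₂ = 179.
Market 2: 7p₂ + 2p₁ = 356.
Eliminating p₂: 7×(1) − 3×(2) gives 50p₁ = 185, so p₁ = 3.7.
Back-substitute into (2): p₂ = (356 − 2×3.7) / 7 = 49.8.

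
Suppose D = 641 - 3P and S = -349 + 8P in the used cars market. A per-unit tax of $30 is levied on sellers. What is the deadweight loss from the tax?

Deadweight loss = 10800/11

Pre-tax equilibrium: P* = 90, Q* = 371.
Tax on sellers shifts supply to S = -349 + 8(P − 30) = -589 + 8P.
641 - 3P = -589 + 8P gives buyer price Pb = 1230/11; sellers receive Ps = 1230/11 − 30 = 900/11.
New quantity: Q = 641 − 3(1230/11) = 3361/11.
DWL = ½ × 30 × (371 − 3361/11) = 10800/11.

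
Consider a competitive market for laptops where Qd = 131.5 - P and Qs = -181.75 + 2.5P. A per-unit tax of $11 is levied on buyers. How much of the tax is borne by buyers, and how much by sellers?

Buyers bear 55/7, sellers bear 22/7

Pre-tax equilibrium: P* = 89.5, Q* = 42.
Tax on buyers shifts demand to Qd = 131.5 − 1(P + 11) = 120.5 - P.
120.5 - P = -181.75 + 2.5P gives seller price Ps = 1209/14; buyers pay Pb = 1209/14 + 11 = 1363/14.
New quantity: Q = 131.5 − 1(1363/14) = 239/7.
Buyer burden = 1363/14 − 89.5 = 55/7; seller burden = 89.5 − 1209/14 = 22/7.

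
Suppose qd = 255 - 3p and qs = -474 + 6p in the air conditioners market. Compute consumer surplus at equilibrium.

Equilibrium: 255 - 3p = -474 + 6p gives p* = 81, q* = 12.
Demand choke price (qd = 0): p = 85.
CS = ½(85 − 81)(12) = 24.

Consumer surplus = 24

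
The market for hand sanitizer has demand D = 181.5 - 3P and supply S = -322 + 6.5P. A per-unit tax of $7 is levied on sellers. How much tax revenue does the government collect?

Pre-tax equilibrium: P* = 53, Q* = 22.5.
Tax on sellers shifts supply to S = -322 + 6.5(P − 7) = -367.5 + 6.5P.
181.5 - 3P = -367.5 + 6.5P gives buyer price Pb = 1098/19; sellers receive Ps = 1098/19 − 7 = 965/19.
New quantity: Q = 181.5 − 3(1098/19) = 309/38.
Revenue = 7 × 309/38 = 2163/38.

Tax revenue = 2163/38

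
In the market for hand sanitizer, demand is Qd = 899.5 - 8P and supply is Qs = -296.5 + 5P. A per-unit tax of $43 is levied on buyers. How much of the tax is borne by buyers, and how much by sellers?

Buyers bear 215/13, sellers bear 344/13

Pre-tax equilibrium: P* = 92, Q* = 163.5.
Tax on buyers shifts demand to Qd = 899.5 − 8(P + 43) = 555.5 - 8P.
555.5 - 8P = -296.5 + 5P gives seller price Ps = 852/13; buyers pay Pb = 852/13 + 43 = 1411/13.
New quantity: Q = 899.5 − 8(1411/13) = 811/26.
Buyer burden = 1411/13 − 92 = 215/13; seller burden = 92 − 852/13 = 344/13.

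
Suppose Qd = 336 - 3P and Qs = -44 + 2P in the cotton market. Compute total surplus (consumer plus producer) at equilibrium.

Equilibrium: 336 - 3P = -44 + 2P gives P* = 76, Q* = 108.
Demand choke price: P = 112; supply starts at P = 22.
CS = ½(112 − 76)(108) = 1944; PS = ½(76 − 22)(108) = 2916.

Total surplus = 4860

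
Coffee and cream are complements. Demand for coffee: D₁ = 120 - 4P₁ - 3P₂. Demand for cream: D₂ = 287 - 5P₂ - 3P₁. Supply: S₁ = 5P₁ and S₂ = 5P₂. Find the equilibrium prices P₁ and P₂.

P₁ = 113/27, P₂ = 247/9

Market 1: 120 - 4P₁ - 3P₂ = 5P₁ → 9P₁ + 3P₂ = 120.
Market 2: 10P₂ + 3P₁ = 287.
Eliminating P₂: 10×(1) − 3×(2) gives 81P₁ = 339, so P₁ = 113/27.
Back-substitute into (2): P₂ = (287 − 3×113/27) / 10 = 247/9.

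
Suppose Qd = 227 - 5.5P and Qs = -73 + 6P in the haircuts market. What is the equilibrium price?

Set Qd = Qs: 227 - 5.5P = -73 + 6P.
300 = 11.5P, so P* = 600/23.
Q* = 227 − 5.5(600/23) = 1921/23.

P* = 600/23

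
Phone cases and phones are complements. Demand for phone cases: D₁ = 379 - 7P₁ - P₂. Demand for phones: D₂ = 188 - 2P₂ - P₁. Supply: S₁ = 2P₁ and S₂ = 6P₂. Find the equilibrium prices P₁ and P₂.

Market 1: 379 - 7P₁ - P₂ = 2P₁ → 9P₁ + P₂ = 379.
Market 2: 8P₂ + P₁ = 188.
Eliminating P₂: 8×(1) − 1×(2) gives 71P₁ = 2844, so P₁ = 2844/71.
Back-substitute into (2): P₂ = (188 − 1×2844/71) / 8 = 1313/71.

P₁ = 2844/71, P₂ = 1313/71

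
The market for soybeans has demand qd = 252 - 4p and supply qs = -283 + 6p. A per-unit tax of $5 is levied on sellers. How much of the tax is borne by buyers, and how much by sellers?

Pre-tax equilibrium: p* = 53.5, q* = 38.
Tax on sellers shifts supply to qs = -283 + 6(p − 5) = -313 + 6p.
252 - 4p = -313 + 6p gives buyer price pb = 56.5; sellers receive ps = 56.5 − 5 = 51.5.
New quantity: q = 252 − 4(56.5) = 26.
Buyer burden = 56.5 − 53.5 = 3; seller burden = 53.5 − 51.5 = 2.

Buyers bear $3, sellers bear $2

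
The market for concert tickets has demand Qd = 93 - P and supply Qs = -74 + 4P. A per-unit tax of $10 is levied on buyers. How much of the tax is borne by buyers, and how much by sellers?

Pre-tax equilibrium: P* = 33.4, Q* = 59.6.
Tax on buyers shifts demand to Qd = 93 − 1(P + 10) = 83 - P.
83 - P = -74 + 4P gives seller price Ps = 31.4; buyers pay Pb = 31.4 + 10 = 41.4.
New quantity: Q = 93 − 1(41.4) = 51.6.
Buyer burden = 41.4 − 33.4 = 8; seller burden = 33.4 − 31.4 = 2.

Buyers bear $8, sellers bear $2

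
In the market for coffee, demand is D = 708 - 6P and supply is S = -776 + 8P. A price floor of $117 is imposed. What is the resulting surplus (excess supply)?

Equilibrium price would be P* = 106, so the floor at 117 binds.
At P = 117: D = 6, S = 160.
Surplus = 160 − 6 = 154.

Surplus = 154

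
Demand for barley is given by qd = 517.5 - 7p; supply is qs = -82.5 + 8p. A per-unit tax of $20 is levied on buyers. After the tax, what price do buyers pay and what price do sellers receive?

Pre-tax equilibrium: p* = 40, q* = 237.5.
Tax on buyers shifts demand to qd = 517.5 − 7(p + 20) = 377.5 - 7p.
377.5 - 7p = -82.5 + 8p gives seller price ps = 92/3; buyers pay pb = 92/3 + 20 = 152/3.
New quantity: q = 517.5 − 7(152/3) = 977/6.

Buyers pay 152/3, sellers receive 92/3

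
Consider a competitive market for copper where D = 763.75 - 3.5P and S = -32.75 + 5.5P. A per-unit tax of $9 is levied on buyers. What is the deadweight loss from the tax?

Deadweight loss = 86.625

Pre-tax equilibrium: P* = 88.5, Q* = 454.
Tax on buyers shifts demand to D = 763.75 − 3.5(P + 9) = 732.25 - 3.5P.
732.25 - 3.5P = -32.75 + 5.5P gives seller price Ps = 85; buyers pay Pb = 85 + 9 = 94.
New quantity: Q = 763.75 − 3.5(94) = 434.75.
DWL = ½ × 9 × (454 − 434.75) = 86.625.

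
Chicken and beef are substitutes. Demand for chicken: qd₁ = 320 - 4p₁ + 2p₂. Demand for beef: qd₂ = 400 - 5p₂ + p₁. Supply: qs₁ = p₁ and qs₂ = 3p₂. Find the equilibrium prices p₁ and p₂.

Market 1: 320 - 4p₁ + 2p₂ = p₁ → 5p₁ - 2p₂ = 320.
Market 2: 8p₂ - p₁ = 400.
Eliminating p₂: 8×(1) + 2×(2) gives 38p₁ = 3360, so p₁ = 1680/19.
Back-substitute into (2): p₂ = (400 + 1×1680/19) / 8 = 1160/19.

p₁ = 1680/19, p₂ = 1160/19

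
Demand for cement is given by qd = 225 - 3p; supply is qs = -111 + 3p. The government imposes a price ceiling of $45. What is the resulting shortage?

Equilibrium price would be p* = 56, so the ceiling at 45 binds.
At p = 45: qd = 225 − 3(45) = 90, qs = -111 + 3(45) = 24.
Shortage = 90 − 24 = 66.

Shortage = 66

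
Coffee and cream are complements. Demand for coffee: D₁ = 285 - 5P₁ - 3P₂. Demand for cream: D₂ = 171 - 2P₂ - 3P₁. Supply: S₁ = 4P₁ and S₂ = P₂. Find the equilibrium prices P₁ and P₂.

P₁ = 19, P₂ = 38

Market 1: 285 - 5P₁ - 3P₂ = 4P₁ → 9P₁ + 3P₂ = 285.
Market 2: 3P₂ + 3P₁ = 171.
Eliminating P₂: 3×(1) − 3×(2) gives 18P₁ = 342, so P₁ = 19.
Back-substitute into (2): P₂ = (171 − 3×19) / 3 = 38.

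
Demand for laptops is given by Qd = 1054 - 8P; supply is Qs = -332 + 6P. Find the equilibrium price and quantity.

Set Qd = Qs: 1054 - 8P = -332 + 6P.
1386 = 14P, so P* = 99.
Q* = 1054 − 8(99) = 262.

P* = 99, Q* = 262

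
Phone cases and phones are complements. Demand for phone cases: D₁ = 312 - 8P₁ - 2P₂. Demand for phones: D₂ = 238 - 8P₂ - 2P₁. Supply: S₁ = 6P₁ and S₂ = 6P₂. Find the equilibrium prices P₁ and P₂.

P₁ = 973/48, P₂ = 677/48

Market 1: 312 - 8P₁ - 2P₂ = 6P₁ → 14P₁ + 2P₂ = 312.
Market 2: 14P₂ + 2P₁ = 238.
Eliminating P₂: 14×(1) − 2×(2) gives 192P₁ = 3892, so P₁ = 973/48.
Back-substitute into (2): P₂ = (238 − 2×973/48) / 14 = 677/48.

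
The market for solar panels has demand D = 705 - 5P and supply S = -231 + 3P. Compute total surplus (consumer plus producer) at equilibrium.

Total surplus = 3840

Equilibrium: 705 - 5P = -231 + 3P gives P* = 117, Q* = 120.
Demand choke price: P = 141; supply starts at P = 77.
CS = ½(141 − 117)(120) = 1440; PS = ½(117 − 77)(120) = 2400.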